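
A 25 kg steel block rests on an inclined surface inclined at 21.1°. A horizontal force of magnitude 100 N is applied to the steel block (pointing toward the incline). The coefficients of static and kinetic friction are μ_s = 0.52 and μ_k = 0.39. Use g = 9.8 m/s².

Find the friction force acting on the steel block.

f ≈ 5.1 N (down the incline)

Resolve perpendicular to the incline: N = m g cos θ + P sin θ = 25×9.8×cos 21.1° + 100×sin 21.1° = 264.6 N.
Parallel to the incline: P cos θ − m g sin θ = 93.3 − 88.2 = 5.096 N; the friction needed to balance this is 5.096 N acting down the slope.
The limit of static friction is μ_s N = 137.6 N.
Since 5.096 N is within the 137.6 N limit, the steel block stays put and friction is exactly 5.1 N.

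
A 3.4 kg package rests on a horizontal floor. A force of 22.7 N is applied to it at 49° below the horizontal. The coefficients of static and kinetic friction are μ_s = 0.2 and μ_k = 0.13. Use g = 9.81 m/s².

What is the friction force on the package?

f ≈ 6.56 N

Vertical equilibrium gives N = m g + P sin α = 50.49 N.
Horizontally, friction must balance P cos α = 14.89 N.
The static-friction limit is μ_s N = 10.1 N.
The required friction exceeds μ_s N, so the package moves and f = μ_k N = 6.56 N.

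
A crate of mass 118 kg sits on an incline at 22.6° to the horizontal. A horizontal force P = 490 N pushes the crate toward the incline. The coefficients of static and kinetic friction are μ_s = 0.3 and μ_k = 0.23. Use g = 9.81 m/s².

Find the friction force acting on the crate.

The horizontal push has a component P sin θ into the surface, so N = m g cos θ + P sin θ = 1069 + 188.3 = 1257 N.
Along the incline, the net driving force (taking up-slope positive) is P cos θ − m g sin θ = 452.4 − 444.9 = 7.52 N, so equilibrium requires friction f = -7.52 N (down-slope).
The limit of static friction is μ_s N = 377.1 N.
|f_req| = 7.52 ≤ 377.1 N → the crate is in equilibrium; friction equals the required value.

f ≈ 7.52 N (down the incline)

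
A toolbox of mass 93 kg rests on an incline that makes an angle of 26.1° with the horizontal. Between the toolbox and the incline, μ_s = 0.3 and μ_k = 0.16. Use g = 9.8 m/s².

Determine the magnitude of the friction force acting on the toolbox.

f ≈ 131 N (up the incline)

Perpendicular to the surface, N = m g cos θ = 93·9.8·cos 26.1° = 818.5 N.
For equilibrium along the incline, friction must balance the weight component: f = m g sin θ = 401 N up the slope.
Static friction can supply at most μ_s N = 245.5 N.
|401| exceeds 245.5 N, so the toolbox slips down-slope; friction is kinetic, f = μ_k N = 0.16×818.5 = 131 N.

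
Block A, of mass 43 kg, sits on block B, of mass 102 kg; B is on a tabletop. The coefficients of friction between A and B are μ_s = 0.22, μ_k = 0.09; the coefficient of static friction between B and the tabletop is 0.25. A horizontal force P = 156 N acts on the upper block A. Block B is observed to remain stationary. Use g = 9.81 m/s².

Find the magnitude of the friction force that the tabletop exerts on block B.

f ≈ 38 N

The normal force B exerts on A is simply A's weight, N₁ = 421.8 N.
Maximum static friction on A from B: μ_s N₁ = 0.22×421.8 = 92.8 N.
Since P = 156 N > 92.8 N, A slides on B; the A–B friction is kinetic: f₁ = μ_k N₁ = 0.09×421.8 = 38 N.
B experiences an equal 38 N forward from A (third law). B is in equilibrium, so the floor supplies f₂ = 38 N of static friction (limit μ_s(m_A+m_B)g = 355.6 N, not exceeded).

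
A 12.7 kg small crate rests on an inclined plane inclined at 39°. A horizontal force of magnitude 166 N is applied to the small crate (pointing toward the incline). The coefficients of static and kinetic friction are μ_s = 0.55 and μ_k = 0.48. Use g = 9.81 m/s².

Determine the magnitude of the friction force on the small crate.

f ≈ 50.6 N (down the incline)

Resolve perpendicular to the incline: N = m g cos θ + P sin θ = 12.7×9.81×cos 39° + 166×sin 39° = 201.3 N.
Parallel to the incline: P cos θ − m g sin θ = 129 − 78.41 = 50.6 N; the friction needed to balance this is 50.6 N acting down the slope.
The limit of static friction is μ_s N = 110.7 N.
Since 50.6 N is within the 110.7 N limit, the small crate stays put and friction is exactly 50.6 N.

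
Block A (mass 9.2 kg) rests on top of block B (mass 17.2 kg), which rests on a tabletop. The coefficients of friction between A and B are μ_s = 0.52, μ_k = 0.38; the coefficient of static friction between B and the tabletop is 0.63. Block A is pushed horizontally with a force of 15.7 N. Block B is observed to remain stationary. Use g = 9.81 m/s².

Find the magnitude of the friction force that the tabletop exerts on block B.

f ≈ 15.7 N

Normal force at the A–B interface: N₁ = m_A g = 90.25 N.
So the A–B interface can sustain at most μ_s N₁ = 46.93 N of static friction.
Since P = 15.7 N ≤ 46.93 N, A does not slip on B; friction on A equals P = 15.7 N.
By Newton's third law B feels 15.7 N forward from A. With B stationary, the floor's static friction on B balances it: f₂ = 15.7 N (well within μ_s(m_A+m_B)g = 163.2 N).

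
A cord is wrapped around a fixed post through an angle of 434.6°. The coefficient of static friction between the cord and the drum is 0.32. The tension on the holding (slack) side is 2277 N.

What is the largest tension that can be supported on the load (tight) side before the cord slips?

At impending slip the capstan equation gives T₂/T₁ = e^{μβ} with β in radians.
β = 434.6° × π/180 = 7.585 rad.
e^{μβ} = e^{0.32×7.585} = 11.33.
T₂ = T₁ · e^{μβ} = 2277 × 11.33 = 25800 N.

T_max ≈ 25800 N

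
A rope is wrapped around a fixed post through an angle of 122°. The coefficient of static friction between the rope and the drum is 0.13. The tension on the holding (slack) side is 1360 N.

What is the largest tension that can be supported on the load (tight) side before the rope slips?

T_max ≈ 1790 N

At impending slip the capstan equation gives T₂/T₁ = e^{μβ} with β in radians.
β = 122° × π/180 = 2.129 rad.
e^{μβ} = e^{0.13×2.129} = 1.319.
T₂ = T₁ · e^{μβ} = 1360 × 1.319 = 1790 N.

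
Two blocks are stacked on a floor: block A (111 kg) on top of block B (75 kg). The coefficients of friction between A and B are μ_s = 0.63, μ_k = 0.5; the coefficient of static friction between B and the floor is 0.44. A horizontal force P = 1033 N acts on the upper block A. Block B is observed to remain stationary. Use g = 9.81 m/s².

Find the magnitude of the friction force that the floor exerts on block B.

Normal force at the A–B interface: N₁ = m_A g = 1089 N.
Maximum static friction on A from B: μ_s N₁ = 0.63×1089 = 686 N.
P = 1033 N exceeds that limit, so A slips over B and the interface friction becomes kinetic: f₁ = μ_k N₁ = 0.5×1089 = 544 N.
By Newton's third law B feels 544 N forward from A. With B stationary, the floor's static friction on B balances it: f₂ = 544 N (well within μ_s(m_A+m_B)g = 802.9 N).

f ≈ 544 N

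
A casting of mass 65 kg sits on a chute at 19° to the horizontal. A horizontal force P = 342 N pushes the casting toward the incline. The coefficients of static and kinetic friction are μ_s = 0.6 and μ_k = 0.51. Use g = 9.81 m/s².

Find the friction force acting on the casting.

f ≈ 116 N (down the incline)

Resolve perpendicular to the incline: N = m g cos θ + P sin θ = 65×9.81×cos 19° + 342×sin 19° = 714.3 N.
Along the incline, the net driving force (taking up-slope positive) is P cos θ − m g sin θ = 323.4 − 207.6 = 115.8 N, so equilibrium requires friction f = -115.8 N (down-slope).
The limit of static friction is μ_s N = 428.6 N.
Since 115.8 N is within the 428.6 N limit, the casting stays put and friction is exactly 116 N.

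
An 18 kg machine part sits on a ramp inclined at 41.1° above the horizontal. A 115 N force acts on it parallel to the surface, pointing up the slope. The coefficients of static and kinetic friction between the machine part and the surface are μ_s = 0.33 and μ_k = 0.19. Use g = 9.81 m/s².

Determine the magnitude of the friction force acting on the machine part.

The normal reaction is N = m g cos θ = 133.1 N.
Parallel to the incline, ΣF = 0 gives f = m g sin θ − P = 116.1 − 115 = 1.079 N (up-slope positive).
Maximum static friction available: μ_s N = 0.33 × 133.1 = 43.91 N.
Since |1.079| ≤ 43.91 N, no slip — friction simply equals what equilibrium demands.

f ≈ 1.08 N (up the incline)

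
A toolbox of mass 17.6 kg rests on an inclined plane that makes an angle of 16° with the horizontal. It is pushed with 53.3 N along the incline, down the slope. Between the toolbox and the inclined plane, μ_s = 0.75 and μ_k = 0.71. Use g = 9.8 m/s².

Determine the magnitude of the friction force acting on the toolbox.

Perpendicular to the surface, N = m g cos θ = 17.6·9.8·cos 16° = 165.8 N.
The friction needed for equilibrium is m g sin θ + P = 47.54 + 53.3 = 100.8 N, measured positive up-slope.
The static-friction ceiling is μ_s N = 0.75 × 165.8 = 124.3 N.
Since |100.8| ≤ 124.3 N, static friction is sufficient; f equals the required value, not μ_s N.

f ≈ 101 N (up the incline)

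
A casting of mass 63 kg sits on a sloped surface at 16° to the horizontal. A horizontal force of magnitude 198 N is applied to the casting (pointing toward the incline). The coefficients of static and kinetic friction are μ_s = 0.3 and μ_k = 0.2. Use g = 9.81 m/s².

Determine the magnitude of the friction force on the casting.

f ≈ 20 N (down the incline)

The horizontal push has a component P sin θ into the surface, so N = m g cos θ + P sin θ = 594.1 + 54.58 = 648.7 N.
Along the incline, the net driving force (taking up-slope positive) is P cos θ − m g sin θ = 190.3 − 170.4 = 19.98 N, so equilibrium requires friction f = -19.98 N (down-slope).
Maximum static friction: μ_s N = 0.3 × 648.7 = 194.6 N.
Since 19.98 N is within the 194.6 N limit, the casting stays put and friction is exactly 20 N.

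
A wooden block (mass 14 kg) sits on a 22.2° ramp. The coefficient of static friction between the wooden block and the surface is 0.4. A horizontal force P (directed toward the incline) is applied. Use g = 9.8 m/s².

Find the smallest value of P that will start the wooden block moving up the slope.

At impending motion up the slope, friction acts down-slope at its limit: f = μ_s N.
Perpendicular to the incline: N = m g cos θ + P sin θ.
Along the incline: P cos θ = m g sin θ + μ_s N = m g sin θ + μ_s (m g cos θ + P sin θ).
Solving, P (cos θ − μ_s sin θ) = m g (sin θ + μ_s cos θ), so P = 14×9.8×(sin 22.2° + 0.4 cos 22.2°)/(cos 22.2° − 0.4 sin 22.2°) = 137×0.7482/0.7747 = 132 N.

P ≈ 132 N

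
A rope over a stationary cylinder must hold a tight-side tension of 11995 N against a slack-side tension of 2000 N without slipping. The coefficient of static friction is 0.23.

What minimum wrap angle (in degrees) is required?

T₂/T₁ = e^{μβ} → β = ln(T₂/T₁)/μ.
β = ln(11995/2000)/0.23 = 1.791/0.23 = 7.788 rad.
In degrees: β = 7.788 × 180/π = 446°.

β_min ≈ 446°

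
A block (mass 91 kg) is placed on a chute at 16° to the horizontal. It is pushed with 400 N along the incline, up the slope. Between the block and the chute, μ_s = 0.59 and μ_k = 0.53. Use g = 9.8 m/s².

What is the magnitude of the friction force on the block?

The normal reaction is N = m g cos θ = 857.3 N.
The friction needed for equilibrium is m g sin θ − P = 245.8 − 400 = -154.2 N, measured positive up-slope.
Maximum static friction available: μ_s N = 0.59 × 857.3 = 505.8 N.
Since |-154.2| ≤ 505.8 N, no slip — friction simply equals what equilibrium demands.

f ≈ 154 N (down the incline)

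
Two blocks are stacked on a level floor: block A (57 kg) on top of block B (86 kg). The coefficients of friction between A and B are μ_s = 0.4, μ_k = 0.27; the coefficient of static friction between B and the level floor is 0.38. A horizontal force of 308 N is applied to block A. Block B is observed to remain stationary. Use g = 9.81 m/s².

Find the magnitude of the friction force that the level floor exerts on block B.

Between the blocks, N₁ = m_A g = 559.2 N.
So the A–B interface can sustain at most μ_s N₁ = 223.7 N of static friction.
Since P = 308 N > 223.7 N, A slides on B; the A–B friction is kinetic: f₁ = μ_k N₁ = 0.27×559.2 = 151 N.
B experiences an equal 151 N forward from A (third law). B is in equilibrium, so the floor supplies f₂ = 151 N of static friction (limit μ_s(m_A+m_B)g = 533.1 N, not exceeded).

f ≈ 151 N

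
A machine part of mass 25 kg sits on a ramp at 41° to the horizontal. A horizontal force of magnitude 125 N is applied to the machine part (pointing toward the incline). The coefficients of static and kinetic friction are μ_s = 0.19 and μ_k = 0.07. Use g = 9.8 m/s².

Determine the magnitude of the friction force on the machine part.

f ≈ 18.7 N (up the incline)

Resolve perpendicular to the incline: N = m g cos θ + P sin θ = 25×9.8×cos 41° + 125×sin 41° = 266.9 N.
Along the incline, the net driving force (taking up-slope positive) is P cos θ − m g sin θ = 94.34 − 160.7 = -66.4 N, so equilibrium requires friction f = 66.4 N (up-slope).
The limit of static friction is μ_s N = 50.71 N.
The required 66.4 N exceeds the static limit, so the machine part slides down-slope and f = μ_k N = 0.07×266.9 = 18.7 N.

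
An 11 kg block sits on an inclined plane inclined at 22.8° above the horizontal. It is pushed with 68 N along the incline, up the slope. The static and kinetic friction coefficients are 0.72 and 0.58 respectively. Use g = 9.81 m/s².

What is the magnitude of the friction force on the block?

Perpendicular to the surface, N = m g cos θ = 11·9.81·cos 22.8° = 99.48 N.
For equilibrium along the incline the friction force must supply f = m g sin θ − P = 41.82 − 68 = -26.18 N (positive meaning up-slope).
The static-friction ceiling is μ_s N = 0.72 × 99.48 = 71.62 N.
Since |-26.18| ≤ 71.62 N, no slip — friction simply equals what equilibrium demands.

f ≈ 26.2 N (down the incline)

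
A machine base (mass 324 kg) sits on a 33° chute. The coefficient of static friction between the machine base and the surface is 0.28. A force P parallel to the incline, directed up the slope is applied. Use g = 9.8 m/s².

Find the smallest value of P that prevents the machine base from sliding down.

P_min ≈ 984 N

The machine base tends to slide down (tan θ > μ_s), so at the point of impending slip friction acts up-slope at its limit: f = μ_s N.
P is parallel to the surface, so N = m g cos θ = 2660 N.
Along the incline: P + μ_s N = m g sin θ, so P = 1730 − 0.28×2660 = 984 N.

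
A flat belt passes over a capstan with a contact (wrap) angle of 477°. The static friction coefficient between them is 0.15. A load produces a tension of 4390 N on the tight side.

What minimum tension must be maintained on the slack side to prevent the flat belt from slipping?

Capstan equation at impending slip: T_tight/T_slack = e^{μβ}.
β = 477° = 8.325 rad; e^{μβ} = e^{0.15×8.325} = 3.486.
T_slack = T_tight / e^{μβ} = 4390 / 3.486 = 1260 N.

T_min ≈ 1260 N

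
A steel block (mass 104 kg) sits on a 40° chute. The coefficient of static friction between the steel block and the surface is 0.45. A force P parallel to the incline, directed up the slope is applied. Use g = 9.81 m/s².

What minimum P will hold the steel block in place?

The steel block tends to slide down (tan θ > μ_s), so at the point of impending slip friction acts up-slope at its limit: f = μ_s N.
P is parallel to the surface, so N = m g cos θ = 782 N.
Along the incline: P + μ_s N = m g sin θ, so P = 656 − 0.45×782 = 304 N.

P_min ≈ 304 N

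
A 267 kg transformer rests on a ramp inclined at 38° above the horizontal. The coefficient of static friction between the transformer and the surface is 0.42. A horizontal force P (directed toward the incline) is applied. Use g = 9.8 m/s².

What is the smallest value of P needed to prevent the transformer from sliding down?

The transformer tends to slide down (tan θ > μ_s), so at the point of impending slip friction acts up-slope at its limit: f = μ_s N.
Perpendicular to the incline: N = m g cos θ + P sin θ.
Along the incline: P cos θ + μ_s N = m g sin θ, i.e. P cos θ + μ_s (m g cos θ + P sin θ) = m g sin θ.
Solving, P (cos θ + μ_s sin θ) = m g (sin θ − μ_s cos θ), so P = 2620×0.2847/1.047 = 712 N.

P_min ≈ 712 N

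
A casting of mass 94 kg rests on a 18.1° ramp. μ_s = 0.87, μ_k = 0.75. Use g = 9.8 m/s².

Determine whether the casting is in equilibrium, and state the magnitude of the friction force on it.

N = m g cos θ = 876 N.
Down-slope weight component: m g sin θ = 286 N.
μ_s N = 762 N.
286 ≤ 762 N, so it stays put; friction = 286 N.

f ≈ 286 N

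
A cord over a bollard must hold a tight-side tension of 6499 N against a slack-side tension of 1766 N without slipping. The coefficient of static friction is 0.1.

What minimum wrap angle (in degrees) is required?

T₂/T₁ = e^{μβ} → β = ln(T₂/T₁)/μ.
β = ln(6499/1766)/0.1 = 1.303/0.1 = 13.03 rad.
In degrees: β = 13.03 × 180/π = 747°.

β_min ≈ 747°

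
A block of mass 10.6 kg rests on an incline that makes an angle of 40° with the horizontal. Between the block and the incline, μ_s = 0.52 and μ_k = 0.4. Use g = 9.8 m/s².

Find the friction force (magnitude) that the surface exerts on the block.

f ≈ 31.8 N (up the incline)

Perpendicular to the surface, N = m g cos θ = 10.6·9.8·cos 40° = 79.58 N.
Along the slope the weight component is m g sin θ = 66.77 N; friction must supply exactly this, acting up-slope.
Static friction can supply at most μ_s N = 41.38 N.
Since |66.77| > 41.38 N, static friction cannot hold it; the block slides down the incline and kinetic friction applies: f = μ_k N = 0.4 × 79.58 = 31.8 N.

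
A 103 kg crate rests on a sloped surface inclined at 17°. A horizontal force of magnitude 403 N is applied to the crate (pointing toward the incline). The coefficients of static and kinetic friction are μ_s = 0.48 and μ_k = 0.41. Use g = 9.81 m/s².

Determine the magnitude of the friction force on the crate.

Resolve perpendicular to the incline: N = m g cos θ + P sin θ = 103×9.81×cos 17° + 403×sin 17° = 1084 N.
Parallel to the incline: P cos θ − m g sin θ = 385.4 − 295.4 = 89.97 N; the friction needed to balance this is 89.97 N acting down the slope.
The limit of static friction is μ_s N = 520.4 N.
|f_req| = 89.97 ≤ 520.4 N → the crate is in equilibrium; friction equals the required value.

f ≈ 90 N (down the incline)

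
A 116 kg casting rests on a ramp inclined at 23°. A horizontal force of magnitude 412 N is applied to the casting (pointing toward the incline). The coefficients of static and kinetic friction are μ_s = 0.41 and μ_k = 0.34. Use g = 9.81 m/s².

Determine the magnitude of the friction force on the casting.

f ≈ 65.4 N (up the incline)

The horizontal push has a component P sin θ into the surface, so N = m g cos θ + P sin θ = 1047 + 161 = 1208 N.
Along the incline, the net driving force (taking up-slope positive) is P cos θ − m g sin θ = 379.2 − 444.6 = -65.39 N, so equilibrium requires friction f = 65.39 N (up-slope).
Maximum static friction: μ_s N = 0.41 × 1208 = 495.5 N.
Since 65.39 N is within the 495.5 N limit, the casting stays put and friction is exactly 65.4 N.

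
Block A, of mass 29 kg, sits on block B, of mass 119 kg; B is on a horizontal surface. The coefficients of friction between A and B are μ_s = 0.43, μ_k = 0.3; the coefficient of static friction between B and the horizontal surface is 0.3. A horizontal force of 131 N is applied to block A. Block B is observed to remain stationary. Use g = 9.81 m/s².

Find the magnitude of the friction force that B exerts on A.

f ≈ 85.3 N

Between the blocks, N₁ = m_A g = 284.5 N.
Maximum static friction on A from B: μ_s N₁ = 0.43×284.5 = 122.3 N.
Since P = 131 N > 122.3 N, A slides on B; the A–B friction is kinetic: f₁ = μ_k N₁ = 0.3×284.5 = 85.3 N.
By Newton's third law B feels 85.3 N forward from A. With B stationary, the floor's static friction on B balances it: f₂ = 85.3 N (well within μ_s(m_A+m_B)g = 435.6 N).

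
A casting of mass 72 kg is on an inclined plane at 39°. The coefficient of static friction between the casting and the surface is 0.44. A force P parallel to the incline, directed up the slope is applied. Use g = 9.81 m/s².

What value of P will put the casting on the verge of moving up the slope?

At impending motion up the slope, friction acts down-slope at its limit: f = μ_s N.
P is parallel to the surface, so N = m g cos θ = 549 N.
Along the incline: P = m g sin θ + μ_s N = 445 + 0.44×549 = 686 N.

P ≈ 686 N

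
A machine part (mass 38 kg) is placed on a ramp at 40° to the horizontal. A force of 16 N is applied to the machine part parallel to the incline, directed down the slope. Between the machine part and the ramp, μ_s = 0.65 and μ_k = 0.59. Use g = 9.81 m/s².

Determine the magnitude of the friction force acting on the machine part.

f ≈ 168 N (up the incline)

Perpendicular to the surface, N = m g cos θ = 38·9.81·cos 40° = 285.6 N.
The friction needed for equilibrium is m g sin θ + P = 239.6 + 16 = 255.6 N, measured positive up-slope.
The static-friction ceiling is μ_s N = 0.65 × 285.6 = 185.6 N.
|255.6| exceeds 185.6 N, so the machine part slips down-slope; friction is kinetic, f = μ_k N = 0.59×285.6 = 168 N.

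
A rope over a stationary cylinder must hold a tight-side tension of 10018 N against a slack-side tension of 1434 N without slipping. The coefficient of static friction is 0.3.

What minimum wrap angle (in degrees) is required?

T₂/T₁ = e^{μβ} → β = ln(T₂/T₁)/μ.
β = ln(10018/1434)/0.3 = 1.944/0.3 = 6.48 rad.
In degrees: β = 6.48 × 180/π = 371°.

β_min ≈ 371°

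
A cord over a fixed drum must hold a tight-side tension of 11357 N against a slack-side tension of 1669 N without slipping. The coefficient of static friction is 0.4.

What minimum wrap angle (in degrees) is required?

T₂/T₁ = e^{μβ} → β = ln(T₂/T₁)/μ.
β = ln(11357/1669)/0.4 = 1.918/0.4 = 4.794 rad.
In degrees: β = 4.794 × 180/π = 275°.

β_min ≈ 275°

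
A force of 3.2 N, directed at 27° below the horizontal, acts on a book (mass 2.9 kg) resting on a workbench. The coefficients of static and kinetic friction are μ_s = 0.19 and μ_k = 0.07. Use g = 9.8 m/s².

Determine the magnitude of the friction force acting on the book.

N = m g + P sin α = 28.42 + 3.2×sin 27° = 29.87 N.
For equilibrium, f = P cos α = 3.2×cos 27° = 2.851 N.
μ_s N = 0.19 × 29.87 = 5.676 N.
Since 2.851 N does not exceed the limit, the book stays at rest and f = 2.85 N.

f ≈ 2.85 N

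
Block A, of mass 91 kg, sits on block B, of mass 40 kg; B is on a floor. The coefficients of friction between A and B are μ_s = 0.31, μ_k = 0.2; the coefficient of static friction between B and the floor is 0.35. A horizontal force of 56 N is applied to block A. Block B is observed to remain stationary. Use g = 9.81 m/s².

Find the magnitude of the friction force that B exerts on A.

Normal force at the A–B interface: N₁ = m_A g = 892.7 N.
Maximum static friction on A from B: μ_s N₁ = 0.31×892.7 = 276.7 N.
Since P = 56 N ≤ 276.7 N, A does not slip on B; friction on A equals P = 56 N.
B experiences an equal 56 N forward from A (third law). B is in equilibrium, so the floor supplies f₂ = 56 N of static friction (limit μ_s(m_A+m_B)g = 449.8 N, not exceeded).

f ≈ 56 N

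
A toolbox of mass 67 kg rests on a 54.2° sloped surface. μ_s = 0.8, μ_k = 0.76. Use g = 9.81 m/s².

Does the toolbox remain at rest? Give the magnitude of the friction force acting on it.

f ≈ 292 N

N = m g cos θ = 384 N.
Down-slope weight component: m g sin θ = 533 N.
μ_s N = 308 N.
533 > 308 N, so it slides; kinetic friction f = μ_k N = 0.76×384 = 292 N.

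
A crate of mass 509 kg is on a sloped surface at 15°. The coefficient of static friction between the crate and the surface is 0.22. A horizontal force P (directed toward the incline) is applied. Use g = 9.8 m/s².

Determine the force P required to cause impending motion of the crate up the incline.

P ≈ 2590 N

At impending motion up the slope, friction acts down-slope at its limit: f = μ_s N.
Perpendicular to the incline: N = m g cos θ + P sin θ.
Along the incline: P cos θ = m g sin θ + μ_s N = m g sin θ + μ_s (m g cos θ + P sin θ).
Solving, P (cos θ − μ_s sin θ) = m g (sin θ + μ_s cos θ), so P = 509×9.8×(sin 15° + 0.22 cos 15°)/(cos 15° − 0.22 sin 15°) = 4990×0.4713/0.909 = 2590 N.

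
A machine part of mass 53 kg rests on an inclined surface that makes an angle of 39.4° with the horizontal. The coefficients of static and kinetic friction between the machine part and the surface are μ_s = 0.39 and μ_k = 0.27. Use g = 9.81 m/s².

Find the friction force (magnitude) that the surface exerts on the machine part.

The normal reaction is N = m g cos θ = 401.8 N.
Along the slope the weight component is m g sin θ = 330 N; friction must supply exactly this, acting up-slope.
Static friction can supply at most μ_s N = 156.7 N.
Since |330| > 156.7 N, static friction cannot hold it; the machine part slides down the incline and kinetic friction applies: f = μ_k N = 0.27 × 401.8 = 108 N.

f ≈ 108 N (up the incline)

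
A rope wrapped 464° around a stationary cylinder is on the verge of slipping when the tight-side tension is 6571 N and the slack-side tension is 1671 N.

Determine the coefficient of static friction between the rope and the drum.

μ ≈ 0.169

T₂/T₁ = e^{μβ} → μ = ln(T₂/T₁)/β.
β = 464° = 8.098 rad.
μ = ln(6571/1671)/8.098 = ln(3.932)/8.098 = 0.169.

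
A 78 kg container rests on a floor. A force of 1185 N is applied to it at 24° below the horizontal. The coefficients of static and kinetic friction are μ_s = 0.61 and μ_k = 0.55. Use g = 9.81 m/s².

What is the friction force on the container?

Vertical equilibrium gives N = m g + P sin α = 1247 N.
Horizontally, friction must balance P cos α = 1083 N.
The static-friction limit is μ_s N = 760.8 N.
1083 > 760.8 N → the container slides; f = μ_k N = 0.55×1247 = 686 N.

f ≈ 686 N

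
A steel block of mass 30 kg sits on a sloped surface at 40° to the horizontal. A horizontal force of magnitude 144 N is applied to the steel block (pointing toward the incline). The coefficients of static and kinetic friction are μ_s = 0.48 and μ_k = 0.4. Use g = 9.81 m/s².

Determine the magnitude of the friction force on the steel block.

f ≈ 78.9 N (up the incline)

Resolve perpendicular to the incline: N = m g cos θ + P sin θ = 30×9.81×cos 40° + 144×sin 40° = 318 N.
Along the incline, the net driving force (taking up-slope positive) is P cos θ − m g sin θ = 110.3 − 189.2 = -78.86 N, so equilibrium requires friction f = 78.86 N (up-slope).
The limit of static friction is μ_s N = 152.6 N.
Since 78.86 N is within the 152.6 N limit, the steel block stays put and friction is exactly 78.9 N.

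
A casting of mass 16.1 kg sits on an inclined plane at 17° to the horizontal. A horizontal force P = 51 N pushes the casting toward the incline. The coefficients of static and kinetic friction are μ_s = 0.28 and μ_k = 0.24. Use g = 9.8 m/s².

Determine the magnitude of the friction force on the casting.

f ≈ 2.64 N (down the incline)

The horizontal push has a component P sin θ into the surface, so N = m g cos θ + P sin θ = 150.9 + 14.91 = 165.8 N.
Parallel to the incline: P cos θ − m g sin θ = 48.77 − 46.13 = 2.641 N; the friction needed to balance this is 2.641 N acting down the slope.
Maximum static friction: μ_s N = 0.28 × 165.8 = 46.42 N.
|f_req| = 2.641 ≤ 46.42 N → the casting is in equilibrium; friction equals the required value.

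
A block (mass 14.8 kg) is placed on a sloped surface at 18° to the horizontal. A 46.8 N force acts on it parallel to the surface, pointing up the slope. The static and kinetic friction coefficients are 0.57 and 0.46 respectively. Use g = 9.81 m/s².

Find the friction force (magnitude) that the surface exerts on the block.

f ≈ 1.93 N (down the incline)

Normal force: N = m g cos θ = 14.8 × 9.81 × cos 18° = 138.1 N.
Parallel to the incline, ΣF = 0 gives f = m g sin θ − P = 44.87 − 46.8 = -1.934 N (up-slope positive).
Maximum static friction available: μ_s N = 0.57 × 138.1 = 78.71 N.
Since |-1.934| ≤ 78.71 N, no slip — friction simply equals what equilibrium demands.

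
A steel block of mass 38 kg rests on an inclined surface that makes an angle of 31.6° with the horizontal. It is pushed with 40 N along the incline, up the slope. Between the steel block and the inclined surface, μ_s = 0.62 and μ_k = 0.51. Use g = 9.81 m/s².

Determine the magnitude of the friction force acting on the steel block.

f ≈ 155 N (up the incline)

Normal force: N = m g cos θ = 38 × 9.81 × cos 31.6° = 317.5 N.
The friction needed for equilibrium is m g sin θ − P = 195.3 − 40 = 155.3 N, measured positive up-slope.
The static-friction ceiling is μ_s N = 0.62 × 317.5 = 196.9 N.
Since |155.3| ≤ 196.9 N, static friction is sufficient; f equals the required value, not μ_s N.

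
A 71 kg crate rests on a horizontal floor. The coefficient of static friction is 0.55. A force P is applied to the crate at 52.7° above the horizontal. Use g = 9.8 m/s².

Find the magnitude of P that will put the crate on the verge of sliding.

N = m g − P sin α (the pull lifts the crate).
At impending slip, P cos α = μ_s N = μ_s (m g − P sin α).
Solving: P (cos α + μ_s sin α) = μ_s m g → P = 0.55×696/(cos 52.7° + 0.55 sin 52.7°) = 383/1.043 = 367 N.

P ≈ 367 N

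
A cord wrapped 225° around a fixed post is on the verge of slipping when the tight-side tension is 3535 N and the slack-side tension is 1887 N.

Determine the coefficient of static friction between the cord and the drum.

T₂/T₁ = e^{μβ} → μ = ln(T₂/T₁)/β.
β = 225° = 3.927 rad.
μ = ln(3535/1887)/3.927 = ln(1.873)/3.927 = 0.16.

μ ≈ 0.16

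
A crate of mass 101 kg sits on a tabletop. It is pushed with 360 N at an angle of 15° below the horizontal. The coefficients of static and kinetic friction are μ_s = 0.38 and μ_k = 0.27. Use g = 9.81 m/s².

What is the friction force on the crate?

f ≈ 348 N

Vertical equilibrium gives N = m g + P sin α = 1084 N.
For equilibrium, f = P cos α = 360×cos 15° = 347.7 N.
The static-friction limit is μ_s N = 411.9 N.
347.7 ≤ 411.9 N → static; friction equals the required 348 N.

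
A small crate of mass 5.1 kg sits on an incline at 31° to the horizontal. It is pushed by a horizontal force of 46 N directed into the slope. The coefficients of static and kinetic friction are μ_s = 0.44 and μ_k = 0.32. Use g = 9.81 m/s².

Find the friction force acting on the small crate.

Normal direction: N = m g cos θ + P sin θ = 66.58 N.
Parallel to the incline: P cos θ − m g sin θ = 39.43 − 25.77 = 13.66 N; the friction needed to balance this is 13.66 N acting down the slope.
Maximum static friction: μ_s N = 0.44 × 66.58 = 29.29 N.
Since 13.66 N is within the 29.29 N limit, the small crate stays put and friction is exactly 13.7 N.

f ≈ 13.7 N (down the incline)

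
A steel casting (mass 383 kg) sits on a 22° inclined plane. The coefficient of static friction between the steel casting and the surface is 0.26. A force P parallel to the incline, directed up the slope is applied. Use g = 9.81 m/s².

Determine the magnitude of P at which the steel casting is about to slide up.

P ≈ 2310 N

At impending motion up the slope, friction acts down-slope at its limit: f = μ_s N.
P is parallel to the surface, so N = m g cos θ = 3480 N.
Along the incline: P = m g sin θ + μ_s N = 1410 + 0.26×3480 = 2310 N.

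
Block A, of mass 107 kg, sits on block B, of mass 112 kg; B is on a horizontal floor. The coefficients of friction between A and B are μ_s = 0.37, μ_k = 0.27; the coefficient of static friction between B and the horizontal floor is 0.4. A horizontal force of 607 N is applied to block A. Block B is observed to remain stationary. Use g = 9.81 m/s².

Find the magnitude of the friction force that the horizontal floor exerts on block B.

Normal force at the A–B interface: N₁ = m_A g = 1050 N.
Maximum static friction on A from B: μ_s N₁ = 0.37×1050 = 388.4 N.
P = 607 N exceeds that limit, so A slips over B and the interface friction becomes kinetic: f₁ = μ_k N₁ = 0.27×1050 = 283 N.
B experiences an equal 283 N forward from A (third law). B is in equilibrium, so the floor supplies f₂ = 283 N of static friction (limit μ_s(m_A+m_B)g = 859.4 N, not exceeded).

f ≈ 283 N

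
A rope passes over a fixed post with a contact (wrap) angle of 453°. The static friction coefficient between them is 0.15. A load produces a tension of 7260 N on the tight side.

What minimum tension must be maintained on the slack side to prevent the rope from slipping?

Capstan equation at impending slip: T_tight/T_slack = e^{μβ}.
β = 453° = 7.906 rad; e^{μβ} = e^{0.15×7.906} = 3.274.
T_slack = T_tight / e^{μβ} = 7260 / 3.274 = 2220 N.

T_min ≈ 2220 N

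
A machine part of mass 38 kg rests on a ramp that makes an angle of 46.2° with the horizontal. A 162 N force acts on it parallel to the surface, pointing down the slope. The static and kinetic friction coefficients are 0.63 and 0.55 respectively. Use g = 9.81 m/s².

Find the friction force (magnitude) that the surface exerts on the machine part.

f ≈ 142 N (up the incline)

Normal force: N = m g cos θ = 38 × 9.81 × cos 46.2° = 258 N.
The friction needed for equilibrium is m g sin θ + P = 269.1 + 162 = 431.1 N, measured positive up-slope.
Static friction can supply at most μ_s N = 162.6 N.
|431.1| exceeds 162.6 N, so the machine part slips down-slope; friction is kinetic, f = μ_k N = 0.55×258 = 142 N.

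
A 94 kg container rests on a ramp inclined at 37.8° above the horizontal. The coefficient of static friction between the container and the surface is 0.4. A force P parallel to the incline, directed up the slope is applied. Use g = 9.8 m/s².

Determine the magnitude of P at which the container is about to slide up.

At impending motion up the slope, friction acts down-slope at its limit: f = μ_s N.
P is parallel to the surface, so N = m g cos θ = 728 N.
Along the incline: P = m g sin θ + μ_s N = 565 + 0.4×728 = 856 N.

P ≈ 856 N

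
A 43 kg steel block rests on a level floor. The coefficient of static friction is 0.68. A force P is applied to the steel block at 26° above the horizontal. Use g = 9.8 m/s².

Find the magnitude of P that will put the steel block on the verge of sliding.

P ≈ 239 N

N = m g − P sin α (the pull lifts the steel block).
At impending slip, P cos α = μ_s N = μ_s (m g − P sin α).
Solving: P (cos α + μ_s sin α) = μ_s m g → P = 0.68×421/(cos 26° + 0.68 sin 26°) = 287/1.197 = 239 N.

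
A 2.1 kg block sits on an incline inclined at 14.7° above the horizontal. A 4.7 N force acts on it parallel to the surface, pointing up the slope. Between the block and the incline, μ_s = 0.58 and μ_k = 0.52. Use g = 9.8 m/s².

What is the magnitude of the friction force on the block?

f ≈ 0.522 N (up the incline)

Perpendicular to the surface, N = m g cos θ = 2.1·9.8·cos 14.7° = 19.91 N.
Parallel to the incline, ΣF = 0 gives f = m g sin θ − P = 5.222 − 4.7 = 0.5223 N (up-slope positive).
The static-friction ceiling is μ_s N = 0.58 × 19.91 = 11.55 N.
Since |0.5223| ≤ 11.55 N, no slip — friction simply equals what equilibrium demands.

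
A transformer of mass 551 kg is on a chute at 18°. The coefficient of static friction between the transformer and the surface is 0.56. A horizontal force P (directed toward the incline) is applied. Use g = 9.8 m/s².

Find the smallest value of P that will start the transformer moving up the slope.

P ≈ 5840 N

At impending motion up the slope, friction acts down-slope at its limit: f = μ_s N.
Perpendicular to the incline: N = m g cos θ + P sin θ.
Along the incline: P cos θ = m g sin θ + μ_s N = m g sin θ + μ_s (m g cos θ + P sin θ).
Solving, P (cos θ − μ_s sin θ) = m g (sin θ + μ_s cos θ), so P = 551×9.8×(sin 18° + 0.56 cos 18°)/(cos 18° − 0.56 sin 18°) = 5400×0.8416/0.778 = 5840 N.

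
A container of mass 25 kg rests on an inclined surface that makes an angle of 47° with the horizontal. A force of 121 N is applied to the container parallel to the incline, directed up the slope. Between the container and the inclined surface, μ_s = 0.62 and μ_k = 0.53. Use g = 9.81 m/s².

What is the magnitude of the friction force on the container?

f ≈ 58.4 N (up the incline)

Perpendicular to the surface, N = m g cos θ = 25·9.81·cos 47° = 167.3 N.
Parallel to the incline, ΣF = 0 gives f = m g sin θ − P = 179.4 − 121 = 58.36 N (up-slope positive).
The static-friction ceiling is μ_s N = 0.62 × 167.3 = 103.7 N.
Since |58.36| ≤ 103.7 N, no slip — friction simply equals what equilibrium demands.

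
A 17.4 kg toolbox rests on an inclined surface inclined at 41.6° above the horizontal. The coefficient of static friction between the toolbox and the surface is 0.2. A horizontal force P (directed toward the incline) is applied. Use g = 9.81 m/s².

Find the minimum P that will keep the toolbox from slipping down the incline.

The toolbox tends to slide down (tan θ > μ_s), so at the point of impending slip friction acts up-slope at its limit: f = μ_s N.
Perpendicular to the incline: N = m g cos θ + P sin θ.
Along the incline: P cos θ + μ_s N = m g sin θ, i.e. P cos θ + μ_s (m g cos θ + P sin θ) = m g sin θ.
Solving, P (cos θ + μ_s sin θ) = m g (sin θ − μ_s cos θ), so P = 171×0.5144/0.8806 = 99.7 N.

P_min ≈ 99.7 N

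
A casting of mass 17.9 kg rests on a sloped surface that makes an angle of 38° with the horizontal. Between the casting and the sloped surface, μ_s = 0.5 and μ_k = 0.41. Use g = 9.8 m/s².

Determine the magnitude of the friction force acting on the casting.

f ≈ 56.7 N (up the incline)

The normal reaction is N = m g cos θ = 138.2 N.
For equilibrium along the incline, friction must balance the weight component: f = m g sin θ = 108 N up the slope.
Maximum static friction available: μ_s N = 0.5 × 138.2 = 69.12 N.
Since |108| > 69.12 N, static friction cannot hold it; the casting slides down the incline and kinetic friction applies: f = μ_k N = 0.41 × 138.2 = 56.7 N.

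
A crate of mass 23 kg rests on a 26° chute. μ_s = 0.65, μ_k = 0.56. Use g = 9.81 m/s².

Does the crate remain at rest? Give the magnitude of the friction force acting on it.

f ≈ 98.9 N

N = m g cos θ = 203 N.
Down-slope weight component: m g sin θ = 98.9 N.
μ_s N = 132 N.
98.9 ≤ 132 N, so it stays put; friction = 98.9 N.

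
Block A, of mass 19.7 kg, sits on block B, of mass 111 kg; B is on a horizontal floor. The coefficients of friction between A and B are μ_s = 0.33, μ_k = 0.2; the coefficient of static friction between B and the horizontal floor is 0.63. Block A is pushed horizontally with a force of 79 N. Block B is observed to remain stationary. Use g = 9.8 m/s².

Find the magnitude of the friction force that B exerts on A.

f ≈ 38.6 N

The normal force B exerts on A is simply A's weight, N₁ = 193.1 N.
Maximum static friction on A from B: μ_s N₁ = 0.33×193.1 = 63.71 N.
Since P = 79 N > 63.71 N, A slides on B; the A–B friction is kinetic: f₁ = μ_k N₁ = 0.2×193.1 = 38.6 N.
B experiences an equal 38.6 N forward from A (third law). B is in equilibrium, so the floor supplies f₂ = 38.6 N of static friction (limit μ_s(m_A+m_B)g = 806.9 N, not exceeded).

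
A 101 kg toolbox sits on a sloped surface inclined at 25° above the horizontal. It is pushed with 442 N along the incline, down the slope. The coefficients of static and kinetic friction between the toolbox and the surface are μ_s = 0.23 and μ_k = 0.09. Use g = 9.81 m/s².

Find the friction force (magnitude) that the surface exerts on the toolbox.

f ≈ 80.8 N (up the incline)

Normal force: N = m g cos θ = 101 × 9.81 × cos 25° = 898 N.
The friction needed for equilibrium is m g sin θ + P = 418.7 + 442 = 860.7 N, measured positive up-slope.
Static friction can supply at most μ_s N = 206.5 N.
|860.7| exceeds 206.5 N, so the toolbox slips down-slope; friction is kinetic, f = μ_k N = 0.09×898 = 80.8 N.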